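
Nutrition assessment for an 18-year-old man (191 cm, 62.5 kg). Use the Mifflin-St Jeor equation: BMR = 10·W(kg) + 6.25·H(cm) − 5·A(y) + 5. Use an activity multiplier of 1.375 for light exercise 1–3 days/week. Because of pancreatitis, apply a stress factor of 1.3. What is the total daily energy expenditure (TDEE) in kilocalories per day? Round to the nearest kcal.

3099 kilocalories per day

Mifflin-St Jeor (male): BMR = 10(62.5) + 6.25(191) − 5(18) + 5 = 625 + 1193.75 − 90 + 5 = 1733.75 kcal/day.
TEE = BMR × activity factor = 1733.75 × 1.375 = 2383.9063 kcal/day.
Apply stress factor: 2383.9063 × 1.3 = 3099.0781 kcal/day.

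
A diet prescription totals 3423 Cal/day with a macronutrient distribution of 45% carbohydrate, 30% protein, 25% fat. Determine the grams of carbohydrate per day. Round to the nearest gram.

385 g/day

Carbohydrate energy = 45% × 3423 = 1540.35 kcal.
At 4 kcal/g: 1540.35 ÷ 4 = 385.0875 g.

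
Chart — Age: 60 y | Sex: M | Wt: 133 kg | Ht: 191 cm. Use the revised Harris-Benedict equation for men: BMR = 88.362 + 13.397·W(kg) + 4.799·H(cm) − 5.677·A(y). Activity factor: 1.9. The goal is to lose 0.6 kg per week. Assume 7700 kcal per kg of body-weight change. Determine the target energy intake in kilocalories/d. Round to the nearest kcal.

3988 kilocalories/d

Harris-Benedict: BMR = 88.362 + 13.397(133) + 4.799(191) − 5.677(60) = 2446.152 kcal/day.
TEE = 2446.152 × 1.9 = 4647.6888 kcal/day.
Required daily deficit = 0.6 × 7700 ÷ 7 = 660 kcal/day.
Target intake = 4647.6888 − 660 = 3987.6888 kcal/day.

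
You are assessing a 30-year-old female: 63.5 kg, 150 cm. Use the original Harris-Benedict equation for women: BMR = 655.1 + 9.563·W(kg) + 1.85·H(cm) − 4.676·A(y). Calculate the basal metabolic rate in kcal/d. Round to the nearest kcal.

Harris-Benedict: BMR = 655.1 + 9.563(63.5) + 1.85(150) − 4.676(30) = 1399.5705 kcal/day.

1400 kcal/d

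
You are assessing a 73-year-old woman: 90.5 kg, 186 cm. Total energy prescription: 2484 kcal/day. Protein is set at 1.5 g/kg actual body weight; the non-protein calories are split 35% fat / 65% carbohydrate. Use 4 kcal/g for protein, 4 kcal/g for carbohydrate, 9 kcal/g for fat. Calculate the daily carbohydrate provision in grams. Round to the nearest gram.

315 g/day

Protein = 1.5 × 90.5 = 135.75 g → 135.75 × 4 = 543 kcal.
Non-protein calories = 2484 − 543 = 1941 kcal.
Fat: 35% × 1941 = 679.35 kcal; carbohydrate: 1261.65 kcal.
Carbohydrate: 1261.65 kcal ÷ 4 kcal/g = 315.4125 g.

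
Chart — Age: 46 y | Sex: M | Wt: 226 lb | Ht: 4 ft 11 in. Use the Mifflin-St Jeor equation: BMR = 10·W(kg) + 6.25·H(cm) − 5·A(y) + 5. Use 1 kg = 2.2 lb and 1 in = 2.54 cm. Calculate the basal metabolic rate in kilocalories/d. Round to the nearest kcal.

1739 kilocalories/d

Convert to metric: weight = 226 ÷ 2.2 = 102.7273 kg; height = (4×12 + 11) × 2.54 = 59 × 2.54 = 149.86 cm.
Mifflin-St Jeor (male): BMR = 10(102.7273) + 6.25(149.86) − 5(46) + 5 = 1027.2727 + 936.625 − 230 + 5 = 1738.8977 kcal/day.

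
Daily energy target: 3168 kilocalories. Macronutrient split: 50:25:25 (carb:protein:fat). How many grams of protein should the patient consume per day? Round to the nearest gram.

Protein energy = 25% × 3168 = 792 kcal.
At 4 kcal/g: 792 ÷ 4 = 198 g.

198 g/day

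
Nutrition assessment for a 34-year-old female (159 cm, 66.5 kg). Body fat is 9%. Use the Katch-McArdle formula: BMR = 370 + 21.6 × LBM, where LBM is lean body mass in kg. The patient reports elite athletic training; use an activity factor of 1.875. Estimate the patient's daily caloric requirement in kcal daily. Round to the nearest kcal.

3145 kcal daily

LBM = 66.5 × (1 − 0.09) = 60.515 kg. Katch-McArdle: BMR = 370 + 21.6 × 60.515 = 1677.124 kcal/day.
TEE = BMR × activity factor = 1677.124 × 1.875 = 3144.6075 kcal/day.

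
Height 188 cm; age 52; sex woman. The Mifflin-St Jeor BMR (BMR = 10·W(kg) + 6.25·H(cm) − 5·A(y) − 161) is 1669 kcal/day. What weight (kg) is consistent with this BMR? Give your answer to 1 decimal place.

1669 = 10·W + 6.25(188) − 5(52) − 161
10·W = 1669 − 754 = 915, so W = 91.5 kg.

91.5 kg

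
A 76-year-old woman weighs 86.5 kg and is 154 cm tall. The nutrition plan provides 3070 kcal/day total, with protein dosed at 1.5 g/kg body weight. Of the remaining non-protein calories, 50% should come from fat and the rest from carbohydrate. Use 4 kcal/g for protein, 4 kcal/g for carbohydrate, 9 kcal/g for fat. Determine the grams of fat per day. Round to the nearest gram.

Protein = 1.5 × 86.5 = 129.75 g → 129.75 × 4 = 519 kcal.
Non-protein calories = 3070 − 519 = 2551 kcal.
Fat: 50% × 2551 = 1275.5 kcal; carbohydrate: 1275.5 kcal.
Fat: 1275.5 kcal ÷ 9 kcal/g = 141.7222 g.

142 g/day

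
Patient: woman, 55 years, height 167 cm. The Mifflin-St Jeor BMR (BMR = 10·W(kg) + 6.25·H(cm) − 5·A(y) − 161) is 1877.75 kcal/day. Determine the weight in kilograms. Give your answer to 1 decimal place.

1877.75 = 10·W + 6.25(167) − 5(55) − 161
10·W = 1877.75 − 607.75 = 1270, so W = 127 kg.

127.0 kg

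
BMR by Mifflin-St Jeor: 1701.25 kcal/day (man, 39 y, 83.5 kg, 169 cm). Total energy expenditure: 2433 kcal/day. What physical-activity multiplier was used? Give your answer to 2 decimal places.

Activity factor = TEE ÷ BMR = 2433 ÷ 1701.25 = 1.43.

1.43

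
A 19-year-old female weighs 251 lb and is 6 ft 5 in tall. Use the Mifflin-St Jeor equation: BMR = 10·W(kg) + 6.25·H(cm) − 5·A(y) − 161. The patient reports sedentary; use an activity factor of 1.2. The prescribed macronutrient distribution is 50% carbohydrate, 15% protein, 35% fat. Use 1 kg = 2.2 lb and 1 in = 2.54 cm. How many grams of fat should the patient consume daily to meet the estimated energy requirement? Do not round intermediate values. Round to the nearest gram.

Convert to metric: weight = 251 ÷ 2.2 = 114.0909 kg; height = (6×12 + 5) × 2.54 = 77 × 2.54 = 195.58 cm.
Mifflin-St Jeor (female): BMR = 10(114.0909) + 6.25(195.58) − 5(19) − 161 = 1140.9091 + 1222.375 − 95 − 161 = 2107.2841 kcal/day.
TEE = 2107.2841 × 1.2 = 2528.7409 kcal/day.
Fat energy = 35% × 2528.7409 = 885.0593 kcal.
Fat = 885.0593 ÷ 9 kcal/g = 98.3399 g.

98 g/day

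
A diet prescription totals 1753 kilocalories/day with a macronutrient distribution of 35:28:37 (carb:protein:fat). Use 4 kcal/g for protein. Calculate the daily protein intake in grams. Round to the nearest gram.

123 g/day

Protein energy = 28% × 1753 = 490.84 kcal.
At 4 kcal/g: 490.84 ÷ 4 = 122.71 g.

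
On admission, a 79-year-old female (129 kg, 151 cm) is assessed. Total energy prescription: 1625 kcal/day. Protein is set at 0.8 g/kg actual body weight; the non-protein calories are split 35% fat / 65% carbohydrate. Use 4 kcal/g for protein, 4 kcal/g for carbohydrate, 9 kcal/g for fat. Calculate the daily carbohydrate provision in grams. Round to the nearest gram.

Protein = 0.8 × 129 = 103.2 g → 103.2 × 4 = 412.8 kcal.
Non-protein calories = 1625 − 412.8 = 1212.2 kcal.
Fat: 35% × 1212.2 = 424.27 kcal; carbohydrate: 787.93 kcal.
Carbohydrate: 787.93 kcal ÷ 4 kcal/g = 196.9825 g.

197 g/day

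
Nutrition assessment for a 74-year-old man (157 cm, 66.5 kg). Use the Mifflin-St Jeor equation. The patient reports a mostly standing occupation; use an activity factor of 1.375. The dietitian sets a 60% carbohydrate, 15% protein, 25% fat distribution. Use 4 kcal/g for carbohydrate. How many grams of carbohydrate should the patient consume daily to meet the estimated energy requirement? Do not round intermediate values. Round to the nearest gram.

264 g/day

Mifflin-St Jeor (male): BMR = 10(66.5) + 6.25(157) − 5(74) + 5 = 665 + 981.25 − 370 + 5 = 1281.25 kcal/day.
TEE = 1281.25 × 1.375 = 1761.7188 kcal/day.
Carbohydrate energy = 60% × 1761.7188 = 1057.0313 kcal.
Carbohydrate = 1057.0313 ÷ 4 kcal/g = 264.2578 g.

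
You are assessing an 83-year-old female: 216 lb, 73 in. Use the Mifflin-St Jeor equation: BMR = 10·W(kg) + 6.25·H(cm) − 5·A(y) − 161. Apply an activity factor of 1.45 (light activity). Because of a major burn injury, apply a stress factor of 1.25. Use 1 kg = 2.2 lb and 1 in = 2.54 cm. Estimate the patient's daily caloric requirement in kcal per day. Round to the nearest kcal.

Convert to metric: weight = 216 ÷ 2.2 = 98.1818 kg; height = 73 × 2.54 = 185.42 cm.
Mifflin-St Jeor (female): BMR = 10(98.1818) + 6.25(185.42) − 5(83) − 161 = 981.8182 + 1158.875 − 415 − 161 = 1564.6932 kcal/day.
TEE = BMR × activity factor = 1564.6932 × 1.45 = 2268.8051 kcal/day.
Apply stress factor: 2268.8051 × 1.25 = 2836.0064 kcal/day.

2836 kcal per day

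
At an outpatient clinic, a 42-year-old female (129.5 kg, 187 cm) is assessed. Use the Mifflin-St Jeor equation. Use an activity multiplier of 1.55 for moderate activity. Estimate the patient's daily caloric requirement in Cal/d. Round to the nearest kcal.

3244 Cal/d

Mifflin-St Jeor (female): BMR = 10(129.5) + 6.25(187) − 5(42) − 161 = 1295 + 1168.75 − 210 − 161 = 2092.75 kcal/day.
TEE = BMR × activity factor = 2092.75 × 1.55 = 3243.7625 kcal/day.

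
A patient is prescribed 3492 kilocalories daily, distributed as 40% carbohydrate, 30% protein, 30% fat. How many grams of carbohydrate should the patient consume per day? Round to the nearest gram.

349 g/day

Carbohydrate energy = 40% × 3492 = 1396.8 kcal.
At 4 kcal/g: 1396.8 ÷ 4 = 349.2 g.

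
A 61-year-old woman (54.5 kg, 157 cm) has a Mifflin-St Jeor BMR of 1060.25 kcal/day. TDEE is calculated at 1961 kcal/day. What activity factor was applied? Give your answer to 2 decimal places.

1.85

Activity factor = TEE ÷ BMR = 1961 ÷ 1060.25 = 1.85.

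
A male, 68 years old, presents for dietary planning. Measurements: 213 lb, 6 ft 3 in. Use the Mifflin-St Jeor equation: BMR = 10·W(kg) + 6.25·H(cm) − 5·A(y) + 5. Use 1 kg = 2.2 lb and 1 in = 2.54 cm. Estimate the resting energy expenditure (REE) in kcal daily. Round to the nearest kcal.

1824 kcal daily

Convert to metric: weight = 213 ÷ 2.2 = 96.8182 kg; height = (6×12 + 3) × 2.54 = 75 × 2.54 = 190.5 cm.
Mifflin-St Jeor (male): BMR = 10(96.8182) + 6.25(190.5) − 5(68) + 5 = 968.1818 + 1190.625 − 340 + 5 = 1823.8068 kcal/day.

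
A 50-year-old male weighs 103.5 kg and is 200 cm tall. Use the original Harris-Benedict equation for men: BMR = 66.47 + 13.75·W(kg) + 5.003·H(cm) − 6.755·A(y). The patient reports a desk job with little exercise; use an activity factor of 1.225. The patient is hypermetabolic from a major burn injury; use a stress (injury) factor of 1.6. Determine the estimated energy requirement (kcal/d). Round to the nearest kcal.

Harris-Benedict: BMR = 66.47 + 13.75(103.5) + 5.003(200) − 6.755(50) = 2152.445 kcal/day.
TEE = BMR × activity factor = 2152.445 × 1.225 = 2636.7451 kcal/day.
Apply stress factor: 2636.7451 × 1.6 = 4218.7922 kcal/day.

4219 kcal/d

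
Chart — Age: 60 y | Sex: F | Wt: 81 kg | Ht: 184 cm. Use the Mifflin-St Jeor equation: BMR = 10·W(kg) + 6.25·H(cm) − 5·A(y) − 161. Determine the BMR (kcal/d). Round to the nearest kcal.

1499 kcal/d

Mifflin-St Jeor (female): BMR = 10(81) + 6.25(184) − 5(60) − 161 = 810 + 1150 − 300 − 161 = 1499 kcal/day.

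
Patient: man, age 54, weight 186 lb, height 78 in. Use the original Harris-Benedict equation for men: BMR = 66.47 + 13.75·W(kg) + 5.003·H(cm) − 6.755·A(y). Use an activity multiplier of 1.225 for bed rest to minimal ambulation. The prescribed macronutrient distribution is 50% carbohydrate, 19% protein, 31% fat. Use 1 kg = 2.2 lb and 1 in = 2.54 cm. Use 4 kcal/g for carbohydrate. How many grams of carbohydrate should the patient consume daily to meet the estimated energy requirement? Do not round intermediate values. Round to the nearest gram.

284 g/day

Convert to metric: weight = 186 ÷ 2.2 = 84.5455 kg; height = 78 × 2.54 = 198.12 cm.
Harris-Benedict: BMR = 66.47 + 13.75(84.5455) + 5.003(198.12) − 6.755(54) = 1855.3944 kcal/day.
TEE = 1855.3944 × 1.225 = 2272.8581 kcal/day.
Carbohydrate energy = 50% × 2272.8581 = 1136.429 kcal.
Carbohydrate = 1136.429 ÷ 4 kcal/g = 284.1073 g.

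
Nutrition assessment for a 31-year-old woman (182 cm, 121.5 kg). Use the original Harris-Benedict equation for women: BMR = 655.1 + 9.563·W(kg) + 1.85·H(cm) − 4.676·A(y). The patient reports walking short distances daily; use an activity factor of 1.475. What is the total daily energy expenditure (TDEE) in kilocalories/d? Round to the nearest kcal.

2963 kilocalories/d

Harris-Benedict: BMR = 655.1 + 9.563(121.5) + 1.85(182) − 4.676(31) = 2008.7485 kcal/day.
TEE = BMR × activity factor = 2008.7485 × 1.475 = 2962.904 kcal/day.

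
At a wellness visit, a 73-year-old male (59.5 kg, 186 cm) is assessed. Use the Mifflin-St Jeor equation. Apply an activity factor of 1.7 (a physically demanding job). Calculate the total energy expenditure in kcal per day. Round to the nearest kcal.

Mifflin-St Jeor (male): BMR = 10(59.5) + 6.25(186) − 5(73) + 5 = 595 + 1162.5 − 365 + 5 = 1397.5 kcal/day.
TEE = BMR × activity factor = 1397.5 × 1.7 = 2375.75 kcal/day.

2376 kcal per day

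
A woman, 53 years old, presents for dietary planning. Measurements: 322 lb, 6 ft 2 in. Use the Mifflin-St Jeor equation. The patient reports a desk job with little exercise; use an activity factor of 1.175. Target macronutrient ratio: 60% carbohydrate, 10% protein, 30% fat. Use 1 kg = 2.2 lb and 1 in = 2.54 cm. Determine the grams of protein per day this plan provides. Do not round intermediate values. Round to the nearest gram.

Convert to metric: weight = 322 ÷ 2.2 = 146.3636 kg; height = (6×12 + 2) × 2.54 = 74 × 2.54 = 187.96 cm.
Mifflin-St Jeor (female): BMR = 10(146.3636) + 6.25(187.96) − 5(53) − 161 = 1463.6364 + 1174.75 − 265 − 161 = 2212.3864 kcal/day.
TEE = 2212.3864 × 1.175 = 2599.554 kcal/day.
Protein energy = 10% × 2599.554 = 259.9554 kcal.
Protein = 259.9554 ÷ 4 kcal/g = 64.9888 g.

65 g/day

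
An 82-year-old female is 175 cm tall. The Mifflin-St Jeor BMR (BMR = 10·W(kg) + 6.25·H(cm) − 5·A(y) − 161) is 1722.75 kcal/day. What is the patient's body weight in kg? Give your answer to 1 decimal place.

120.0 kg

1722.75 = 10·W + 6.25(175) − 5(82) − 161
10·W = 1722.75 − 522.75 = 1200, so W = 120 kg.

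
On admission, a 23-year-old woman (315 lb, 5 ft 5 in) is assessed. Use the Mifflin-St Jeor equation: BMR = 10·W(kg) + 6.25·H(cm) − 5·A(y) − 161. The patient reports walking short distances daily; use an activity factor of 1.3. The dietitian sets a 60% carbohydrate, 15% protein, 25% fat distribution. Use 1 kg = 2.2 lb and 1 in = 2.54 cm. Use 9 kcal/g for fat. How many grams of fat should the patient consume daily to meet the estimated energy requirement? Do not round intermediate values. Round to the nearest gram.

Convert to metric: weight = 315 ÷ 2.2 = 143.1818 kg; height = (5×12 + 5) × 2.54 = 65 × 2.54 = 165.1 cm.
Mifflin-St Jeor (female): BMR = 10(143.1818) + 6.25(165.1) − 5(23) − 161 = 1431.8182 + 1031.875 − 115 − 161 = 2187.6932 kcal/day.
TEE = 2187.6932 × 1.3 = 2844.0011 kcal/day.
Fat energy = 25% × 2844.0011 = 711.0003 kcal.
Fat = 711.0003 ÷ 9 kcal/g = 79 g.

79 g/day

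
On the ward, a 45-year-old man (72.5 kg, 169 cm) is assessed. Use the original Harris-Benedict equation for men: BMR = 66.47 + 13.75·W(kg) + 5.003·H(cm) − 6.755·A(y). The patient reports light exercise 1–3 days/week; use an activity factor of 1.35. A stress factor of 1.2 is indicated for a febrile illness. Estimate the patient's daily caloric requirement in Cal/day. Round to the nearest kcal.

Harris-Benedict: BMR = 66.47 + 13.75(72.5) + 5.003(169) − 6.755(45) = 1604.877 kcal/day.
TEE = BMR × activity factor = 1604.877 × 1.35 = 2166.584 kcal/day.
Apply stress factor: 2166.584 × 1.2 = 2599.9007 kcal/day.

2600 Cal/day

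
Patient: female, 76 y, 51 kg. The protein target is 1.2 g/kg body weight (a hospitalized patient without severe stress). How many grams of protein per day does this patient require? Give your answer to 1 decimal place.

61.2 g/day

Protein = 1.2 g/kg × 51 kg = 61.2 g/day.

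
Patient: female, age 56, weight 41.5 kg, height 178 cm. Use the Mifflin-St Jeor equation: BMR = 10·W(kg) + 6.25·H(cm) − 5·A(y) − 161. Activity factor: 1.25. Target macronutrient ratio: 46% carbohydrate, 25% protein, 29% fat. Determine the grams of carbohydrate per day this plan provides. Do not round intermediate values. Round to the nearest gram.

Mifflin-St Jeor (female): BMR = 10(41.5) + 6.25(178) − 5(56) − 161 = 415 + 1112.5 − 280 − 161 = 1086.5 kcal/day.
TEE = 1086.5 × 1.25 = 1358.125 kcal/day.
Carbohydrate energy = 46% × 1358.125 = 624.7375 kcal.
Carbohydrate = 624.7375 ÷ 4 kcal/g = 156.1844 g.

156 g/day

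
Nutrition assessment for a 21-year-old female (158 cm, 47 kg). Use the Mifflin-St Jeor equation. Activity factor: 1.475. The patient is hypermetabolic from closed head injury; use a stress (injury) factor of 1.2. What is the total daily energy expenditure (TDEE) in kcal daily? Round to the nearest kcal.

Mifflin-St Jeor (female): BMR = 10(47) + 6.25(158) − 5(21) − 161 = 470 + 987.5 − 105 − 161 = 1191.5 kcal/day.
TEE = BMR × activity factor = 1191.5 × 1.475 = 1757.4625 kcal/day.
Apply stress factor: 1757.4625 × 1.2 = 2108.955 kcal/day.

2109 kcal daily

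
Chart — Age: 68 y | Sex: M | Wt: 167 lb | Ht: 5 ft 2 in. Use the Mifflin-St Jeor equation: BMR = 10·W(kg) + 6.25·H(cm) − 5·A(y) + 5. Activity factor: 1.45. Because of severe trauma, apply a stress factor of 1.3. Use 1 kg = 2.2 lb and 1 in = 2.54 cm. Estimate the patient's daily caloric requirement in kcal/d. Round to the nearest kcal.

Convert to metric: weight = 167 ÷ 2.2 = 75.9091 kg; height = (5×12 + 2) × 2.54 = 62 × 2.54 = 157.48 cm.
Mifflin-St Jeor (male): BMR = 10(75.9091) + 6.25(157.48) − 5(68) + 5 = 759.0909 + 984.25 − 340 + 5 = 1408.3409 kcal/day.
TEE = BMR × activity factor = 1408.3409 × 1.45 = 2042.0943 kcal/day.
Apply stress factor: 2042.0943 × 1.3 = 2654.7226 kcal/day.

2655 kcal/d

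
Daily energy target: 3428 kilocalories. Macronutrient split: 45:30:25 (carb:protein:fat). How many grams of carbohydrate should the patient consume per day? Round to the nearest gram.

386 g/day

Carbohydrate energy = 45% × 3428 = 1542.6 kcal.
At 4 kcal/g: 1542.6 ÷ 4 = 385.65 g.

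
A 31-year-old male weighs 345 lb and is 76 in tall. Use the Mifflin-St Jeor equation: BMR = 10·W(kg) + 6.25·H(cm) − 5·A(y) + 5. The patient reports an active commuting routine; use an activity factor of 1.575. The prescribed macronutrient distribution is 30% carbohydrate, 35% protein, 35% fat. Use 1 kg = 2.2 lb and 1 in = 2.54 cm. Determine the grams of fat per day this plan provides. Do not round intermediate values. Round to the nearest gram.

Convert to metric: weight = 345 ÷ 2.2 = 156.8182 kg; height = 76 × 2.54 = 193.04 cm.
Mifflin-St Jeor (male): BMR = 10(156.8182) + 6.25(193.04) − 5(31) + 5 = 1568.1818 + 1206.5 − 155 + 5 = 2624.6818 kcal/day.
TEE = 2624.6818 × 1.575 = 4133.8739 kcal/day.
Fat energy = 35% × 4133.8739 = 1446.8559 kcal.
Fat = 1446.8559 ÷ 9 kcal/g = 160.7618 g.

161 g/day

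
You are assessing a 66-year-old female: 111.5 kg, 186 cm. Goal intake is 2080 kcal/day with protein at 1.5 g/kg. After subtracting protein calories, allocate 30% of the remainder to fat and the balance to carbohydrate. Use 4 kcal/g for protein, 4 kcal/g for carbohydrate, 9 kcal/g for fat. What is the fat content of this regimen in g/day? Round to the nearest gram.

Protein = 1.5 × 111.5 = 167.25 g → 167.25 × 4 = 669 kcal.
Non-protein calories = 2080 − 669 = 1411 kcal.
Fat: 30% × 1411 = 423.3 kcal; carbohydrate: 987.7 kcal.
Fat: 423.3 kcal ÷ 9 kcal/g = 47.0333 g.

47 g/day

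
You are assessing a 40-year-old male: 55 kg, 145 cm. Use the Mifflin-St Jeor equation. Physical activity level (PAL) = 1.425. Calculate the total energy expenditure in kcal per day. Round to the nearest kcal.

1797 kcal per day

Mifflin-St Jeor (male): BMR = 10(55) + 6.25(145) − 5(40) + 5 = 550 + 906.25 − 200 + 5 = 1261.25 kcal/day.
TEE = BMR × activity factor = 1261.25 × 1.425 = 1797.2813 kcal/day.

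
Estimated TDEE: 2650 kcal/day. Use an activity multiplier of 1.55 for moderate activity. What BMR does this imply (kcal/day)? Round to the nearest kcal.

1710 kcal/day

BMR = TEE ÷ activity factor = 2650 ÷ 1.55 = 1709.6774 kcal/day.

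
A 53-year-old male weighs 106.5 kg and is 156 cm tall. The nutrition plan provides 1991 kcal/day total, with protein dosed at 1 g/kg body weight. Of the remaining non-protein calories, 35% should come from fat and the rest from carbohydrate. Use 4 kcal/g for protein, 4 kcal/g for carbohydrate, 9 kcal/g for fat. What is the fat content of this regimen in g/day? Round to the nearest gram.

Protein = 1 × 106.5 = 106.5 g → 106.5 × 4 = 426 kcal.
Non-protein calories = 1991 − 426 = 1565 kcal.
Fat: 35% × 1565 = 547.75 kcal; carbohydrate: 1017.25 kcal.
Fat: 547.75 kcal ÷ 9 kcal/g = 60.8611 g.

61 g/day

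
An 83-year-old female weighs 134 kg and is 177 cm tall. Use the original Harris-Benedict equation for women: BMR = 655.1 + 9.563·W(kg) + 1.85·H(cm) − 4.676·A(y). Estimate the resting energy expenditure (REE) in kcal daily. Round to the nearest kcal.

1876 kcal daily

Harris-Benedict: BMR = 655.1 + 9.563(134) + 1.85(177) − 4.676(83) = 1875.884 kcal/day.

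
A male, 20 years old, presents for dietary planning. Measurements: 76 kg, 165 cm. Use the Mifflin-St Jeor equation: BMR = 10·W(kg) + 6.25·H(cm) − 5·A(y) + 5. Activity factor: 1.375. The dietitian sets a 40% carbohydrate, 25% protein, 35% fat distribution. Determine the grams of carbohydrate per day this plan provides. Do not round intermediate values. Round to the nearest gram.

233 g/day

Mifflin-St Jeor (male): BMR = 10(76) + 6.25(165) − 5(20) + 5 = 760 + 1031.25 − 100 + 5 = 1696.25 kcal/day.
TEE = 1696.25 × 1.375 = 2332.3438 kcal/day.
Carbohydrate energy = 40% × 2332.3438 = 932.9375 kcal.
Carbohydrate = 932.9375 ÷ 4 kcal/g = 233.2344 g.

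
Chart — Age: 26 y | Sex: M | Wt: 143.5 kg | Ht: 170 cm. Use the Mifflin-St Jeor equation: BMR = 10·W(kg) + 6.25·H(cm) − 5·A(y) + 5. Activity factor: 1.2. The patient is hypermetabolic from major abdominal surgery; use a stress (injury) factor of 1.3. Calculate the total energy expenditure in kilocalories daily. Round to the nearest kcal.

Mifflin-St Jeor (male): BMR = 10(143.5) + 6.25(170) − 5(26) + 5 = 1435 + 1062.5 − 130 + 5 = 2372.5 kcal/day.
TEE = BMR × activity factor = 2372.5 × 1.2 = 2847 kcal/day.
Apply stress factor: 2847 × 1.3 = 3701.1 kcal/day.

3701 kilocalories daily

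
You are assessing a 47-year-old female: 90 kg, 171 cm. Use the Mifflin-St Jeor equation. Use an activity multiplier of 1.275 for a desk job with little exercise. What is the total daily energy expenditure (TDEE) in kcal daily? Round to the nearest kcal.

2005 kcal daily

Mifflin-St Jeor (female): BMR = 10(90) + 6.25(171) − 5(47) − 161 = 900 + 1068.75 − 235 − 161 = 1572.75 kcal/day.
TEE = BMR × activity factor = 1572.75 × 1.275 = 2005.2563 kcal/day.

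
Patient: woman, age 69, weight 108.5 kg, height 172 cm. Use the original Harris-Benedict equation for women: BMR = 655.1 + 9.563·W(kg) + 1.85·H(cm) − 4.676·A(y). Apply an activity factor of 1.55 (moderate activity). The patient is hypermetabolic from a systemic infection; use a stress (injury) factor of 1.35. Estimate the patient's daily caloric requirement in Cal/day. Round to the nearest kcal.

3533 Cal/day

Harris-Benedict: BMR = 655.1 + 9.563(108.5) + 1.85(172) − 4.676(69) = 1688.2415 kcal/day.
TEE = BMR × activity factor = 1688.2415 × 1.55 = 2616.7743 kcal/day.
Apply stress factor: 2616.7743 × 1.35 = 3532.6453 kcal/day.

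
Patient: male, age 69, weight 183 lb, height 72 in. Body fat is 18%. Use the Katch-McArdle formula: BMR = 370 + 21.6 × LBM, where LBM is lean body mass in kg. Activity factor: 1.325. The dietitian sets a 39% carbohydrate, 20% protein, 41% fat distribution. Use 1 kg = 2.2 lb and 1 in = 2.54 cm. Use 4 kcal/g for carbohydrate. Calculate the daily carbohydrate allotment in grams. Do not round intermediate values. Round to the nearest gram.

238 g/day

Convert to metric: weight = 183 ÷ 2.2 = 83.1818 kg; height = 72 × 2.54 = 182.88 cm.
LBM = 83.1818 × (1 − 0.18) = 68.2091 kg. Katch-McArdle: BMR = 370 + 21.6 × 68.2091 = 1843.3164 kcal/day.
TEE = 1843.3164 × 1.325 = 2442.3942 kcal/day.
Carbohydrate energy = 39% × 2442.3942 = 952.5337 kcal.
Carbohydrate = 952.5337 ÷ 4 kcal/g = 238.1334 g.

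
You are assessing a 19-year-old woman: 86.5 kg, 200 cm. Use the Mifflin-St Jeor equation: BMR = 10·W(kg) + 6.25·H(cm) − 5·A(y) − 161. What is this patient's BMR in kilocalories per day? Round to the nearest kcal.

1859 kilocalories per day

Mifflin-St Jeor (female): BMR = 10(86.5) + 6.25(200) − 5(19) − 161 = 865 + 1250 − 95 − 161 = 1859 kcal/day.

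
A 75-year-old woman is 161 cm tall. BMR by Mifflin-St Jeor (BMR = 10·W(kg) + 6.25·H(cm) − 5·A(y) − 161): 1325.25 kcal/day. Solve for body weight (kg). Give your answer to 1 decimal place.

1325.25 = 10·W + 6.25(161) − 5(75) − 161
10·W = 1325.25 − 470.25 = 855, so W = 85.5 kg.

85.5 kg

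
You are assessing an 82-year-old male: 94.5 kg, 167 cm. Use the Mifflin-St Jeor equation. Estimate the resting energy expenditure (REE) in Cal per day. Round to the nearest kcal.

1584 Cal per day

Mifflin-St Jeor (male): BMR = 10(94.5) + 6.25(167) − 5(82) + 5 = 945 + 1043.75 − 410 + 5 = 1583.75 kcal/day.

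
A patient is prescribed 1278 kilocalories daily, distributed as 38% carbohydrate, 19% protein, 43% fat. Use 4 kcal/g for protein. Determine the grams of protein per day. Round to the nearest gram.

Protein energy = 19% × 1278 = 242.82 kcal.
At 4 kcal/g: 242.82 ÷ 4 = 60.705 g.

61 g/day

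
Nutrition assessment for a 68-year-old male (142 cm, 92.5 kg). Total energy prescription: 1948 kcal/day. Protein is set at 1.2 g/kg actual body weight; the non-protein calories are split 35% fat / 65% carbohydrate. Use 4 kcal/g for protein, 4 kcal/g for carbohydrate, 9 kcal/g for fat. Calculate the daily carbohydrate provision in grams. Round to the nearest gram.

244 g/day

Protein = 1.2 × 92.5 = 111 g → 111 × 4 = 444 kcal.
Non-protein calories = 1948 − 444 = 1504 kcal.
Fat: 35% × 1504 = 526.4 kcal; carbohydrate: 977.6 kcal.
Carbohydrate: 977.6 kcal ÷ 4 kcal/g = 244.4 g.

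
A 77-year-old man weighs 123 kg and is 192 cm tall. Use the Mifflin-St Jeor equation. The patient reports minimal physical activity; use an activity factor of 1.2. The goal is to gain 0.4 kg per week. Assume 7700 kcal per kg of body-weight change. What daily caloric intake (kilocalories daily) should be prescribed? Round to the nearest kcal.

Mifflin-St Jeor (male): BMR = 10(123) + 6.25(192) − 5(77) + 5 = 1230 + 1200 − 385 + 5 = 2050 kcal/day.
TEE = 2050 × 1.2 = 2460 kcal/day.
Required daily surplus = 0.4 × 7700 ÷ 7 = 440 kcal/day.
Target intake = 2460 + 440 = 2900 kcal/day.

2900 kilocalories daily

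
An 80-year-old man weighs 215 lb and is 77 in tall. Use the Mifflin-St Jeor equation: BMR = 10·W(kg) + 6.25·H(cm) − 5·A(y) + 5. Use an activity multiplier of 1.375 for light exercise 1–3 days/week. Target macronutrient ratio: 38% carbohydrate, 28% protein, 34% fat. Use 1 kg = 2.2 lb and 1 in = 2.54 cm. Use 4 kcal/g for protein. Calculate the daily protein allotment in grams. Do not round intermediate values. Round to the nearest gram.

174 g/day

Convert to metric: weight = 215 ÷ 2.2 = 97.7273 kg; height = 77 × 2.54 = 195.58 cm.
Mifflin-St Jeor (male): BMR = 10(97.7273) + 6.25(195.58) − 5(80) + 5 = 977.2727 + 1222.375 − 400 + 5 = 1804.6477 kcal/day.
TEE = 1804.6477 × 1.375 = 2481.3906 kcal/day.
Protein energy = 28% × 2481.3906 = 694.7894 kcal.
Protein = 694.7894 ÷ 4 kcal/g = 173.6973 g.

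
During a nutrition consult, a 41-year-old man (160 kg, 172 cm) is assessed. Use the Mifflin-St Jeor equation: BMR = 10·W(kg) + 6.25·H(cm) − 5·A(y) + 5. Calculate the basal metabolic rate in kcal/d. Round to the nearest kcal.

2475 kcal/d

Mifflin-St Jeor (male): BMR = 10(160) + 6.25(172) − 5(41) + 5 = 1600 + 1075 − 205 + 5 = 2475 kcal/day.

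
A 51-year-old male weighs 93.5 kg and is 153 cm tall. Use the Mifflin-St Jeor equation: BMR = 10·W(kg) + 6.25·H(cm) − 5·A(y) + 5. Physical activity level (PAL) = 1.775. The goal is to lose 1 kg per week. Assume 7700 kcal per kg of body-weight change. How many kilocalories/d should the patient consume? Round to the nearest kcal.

Mifflin-St Jeor (male): BMR = 10(93.5) + 6.25(153) − 5(51) + 5 = 935 + 956.25 − 255 + 5 = 1641.25 kcal/day.
TEE = 1641.25 × 1.775 = 2913.2188 kcal/day.
Required daily deficit = 1 × 7700 ÷ 7 = 1100 kcal/day.
Target intake = 2913.2188 − 1100 = 1813.2188 kcal/day.

1813 kilocalories/d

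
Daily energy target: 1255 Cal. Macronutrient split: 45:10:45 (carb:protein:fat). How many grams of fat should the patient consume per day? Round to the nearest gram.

Fat energy = 45% × 1255 = 564.75 kcal.
At 9 kcal/g: 564.75 ÷ 9 = 62.75 g.

63 g/day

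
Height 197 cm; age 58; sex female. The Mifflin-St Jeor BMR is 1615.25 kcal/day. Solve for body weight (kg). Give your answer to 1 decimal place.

1615.25 = 10·W + 6.25(197) − 5(58) − 161
10·W = 1615.25 − 780.25 = 835, so W = 83.5 kg.

83.5 kg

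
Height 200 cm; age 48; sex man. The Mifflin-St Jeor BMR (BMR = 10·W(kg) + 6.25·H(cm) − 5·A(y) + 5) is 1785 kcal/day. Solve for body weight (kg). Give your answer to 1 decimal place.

1785 = 10·W + 6.25(200) − 5(48) + 5
10·W = 1785 − 1015 = 770, so W = 77 kg.

77.0 kg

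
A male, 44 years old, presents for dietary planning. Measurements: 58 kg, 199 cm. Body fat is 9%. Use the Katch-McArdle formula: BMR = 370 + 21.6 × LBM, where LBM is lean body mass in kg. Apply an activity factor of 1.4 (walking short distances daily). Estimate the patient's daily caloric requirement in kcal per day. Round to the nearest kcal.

2114 kcal per day

LBM = 58 × (1 − 0.09) = 52.78 kg. Katch-McArdle: BMR = 370 + 21.6 × 52.78 = 1510.048 kcal/day.
TEE = BMR × activity factor = 1510.048 × 1.4 = 2114.0672 kcal/day.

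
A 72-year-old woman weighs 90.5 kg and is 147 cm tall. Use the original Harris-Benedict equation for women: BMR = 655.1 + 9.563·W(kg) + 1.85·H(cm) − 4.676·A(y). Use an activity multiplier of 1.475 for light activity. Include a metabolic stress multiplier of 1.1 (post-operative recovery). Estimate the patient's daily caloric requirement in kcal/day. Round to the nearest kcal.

Harris-Benedict: BMR = 655.1 + 9.563(90.5) + 1.85(147) − 4.676(72) = 1455.8295 kcal/day.
TEE = BMR × activity factor = 1455.8295 × 1.475 = 2147.3485 kcal/day.
Apply stress factor: 2147.3485 × 1.1 = 2362.0834 kcal/day.

2362 kcal/day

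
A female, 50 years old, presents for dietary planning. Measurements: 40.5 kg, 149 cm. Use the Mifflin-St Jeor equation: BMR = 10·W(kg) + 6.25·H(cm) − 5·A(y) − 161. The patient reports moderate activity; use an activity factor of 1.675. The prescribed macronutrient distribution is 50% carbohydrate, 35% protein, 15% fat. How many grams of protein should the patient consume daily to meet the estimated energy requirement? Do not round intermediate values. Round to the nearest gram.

Mifflin-St Jeor (female): BMR = 10(40.5) + 6.25(149) − 5(50) − 161 = 405 + 931.25 − 250 − 161 = 925.25 kcal/day.
TEE = 925.25 × 1.675 = 1549.7938 kcal/day.
Protein energy = 35% × 1549.7938 = 542.4278 kcal.
Protein = 542.4278 ÷ 4 kcal/g = 135.607 g.

136 g/day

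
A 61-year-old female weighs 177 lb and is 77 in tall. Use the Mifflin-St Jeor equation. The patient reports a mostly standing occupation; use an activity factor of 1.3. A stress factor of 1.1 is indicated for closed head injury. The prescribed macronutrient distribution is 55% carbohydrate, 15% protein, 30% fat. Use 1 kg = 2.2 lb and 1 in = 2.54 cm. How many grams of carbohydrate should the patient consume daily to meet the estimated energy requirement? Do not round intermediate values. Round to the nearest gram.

307 g/day

Convert to metric: weight = 177 ÷ 2.2 = 80.4545 kg; height = 77 × 2.54 = 195.58 cm.
Mifflin-St Jeor (female): BMR = 10(80.4545) + 6.25(195.58) − 5(61) − 161 = 804.5455 + 1222.375 − 305 − 161 = 1560.9205 kcal/day.
TEE = 1560.9205 × 1.3 = 2029.1966 kcal/day.
With stress factor 1.1: 2029.1966 × 1.1 = 2232.1162 kcal/day.
Carbohydrate energy = 55% × 2232.1162 = 1227.6639 kcal.
Carbohydrate = 1227.6639 ÷ 4 kcal/g = 306.916 g.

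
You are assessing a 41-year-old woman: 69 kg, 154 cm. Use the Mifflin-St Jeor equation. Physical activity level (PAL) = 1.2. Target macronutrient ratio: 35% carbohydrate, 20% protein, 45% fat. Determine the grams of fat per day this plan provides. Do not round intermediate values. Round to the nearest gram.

77 g/day

Mifflin-St Jeor (female): BMR = 10(69) + 6.25(154) − 5(41) − 161 = 690 + 962.5 − 205 − 161 = 1286.5 kcal/day.
TEE = 1286.5 × 1.2 = 1543.8 kcal/day.
Fat energy = 45% × 1543.8 = 694.71 kcal.
Fat = 694.71 ÷ 9 kcal/g = 77.19 g.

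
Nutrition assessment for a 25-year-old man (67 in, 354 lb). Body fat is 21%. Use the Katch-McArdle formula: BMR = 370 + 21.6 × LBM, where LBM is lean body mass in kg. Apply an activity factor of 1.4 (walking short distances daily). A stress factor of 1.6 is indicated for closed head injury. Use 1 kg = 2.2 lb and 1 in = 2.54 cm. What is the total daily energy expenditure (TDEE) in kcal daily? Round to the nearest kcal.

Convert to metric: weight = 354 ÷ 2.2 = 160.9091 kg; height = 67 × 2.54 = 170.18 cm.
LBM = 160.9091 × (1 − 0.21) = 127.1182 kg. Katch-McArdle: BMR = 370 + 21.6 × 127.1182 = 3115.7527 kcal/day.
TEE = BMR × activity factor = 3115.7527 × 1.4 = 4362.0538 kcal/day.
Apply stress factor: 4362.0538 × 1.6 = 6979.2861 kcal/day.

6979 kcal daily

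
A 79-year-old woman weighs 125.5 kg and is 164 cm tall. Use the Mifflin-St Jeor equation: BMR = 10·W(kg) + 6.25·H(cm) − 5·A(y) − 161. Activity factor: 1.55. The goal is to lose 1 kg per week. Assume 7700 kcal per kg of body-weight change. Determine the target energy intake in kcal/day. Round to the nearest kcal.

1572 kcal/day

Mifflin-St Jeor (female): BMR = 10(125.5) + 6.25(164) − 5(79) − 161 = 1255 + 1025 − 395 − 161 = 1724 kcal/day.
TEE = 1724 × 1.55 = 2672.2 kcal/day.
Required daily deficit = 1 × 7700 ÷ 7 = 1100 kcal/day.
Target intake = 2672.2 − 1100 = 1572.2 kcal/day.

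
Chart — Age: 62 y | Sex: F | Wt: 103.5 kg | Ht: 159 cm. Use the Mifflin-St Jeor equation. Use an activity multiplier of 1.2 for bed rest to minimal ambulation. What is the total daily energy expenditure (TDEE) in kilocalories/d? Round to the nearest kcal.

Mifflin-St Jeor (female): BMR = 10(103.5) + 6.25(159) − 5(62) − 161 = 1035 + 993.75 − 310 − 161 = 1557.75 kcal/day.
TEE = BMR × activity factor = 1557.75 × 1.2 = 1869.3 kcal/day.

1869 kilocalories/d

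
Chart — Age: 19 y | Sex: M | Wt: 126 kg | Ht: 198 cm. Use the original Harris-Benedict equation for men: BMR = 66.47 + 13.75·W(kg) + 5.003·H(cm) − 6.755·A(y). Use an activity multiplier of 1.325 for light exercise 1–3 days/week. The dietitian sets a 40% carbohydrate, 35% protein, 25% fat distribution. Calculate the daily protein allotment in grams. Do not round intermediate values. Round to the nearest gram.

309 g/day

Harris-Benedict: BMR = 66.47 + 13.75(126) + 5.003(198) − 6.755(19) = 2661.219 kcal/day.
TEE = 2661.219 × 1.325 = 3526.1152 kcal/day.
Protein energy = 35% × 3526.1152 = 1234.1403 kcal.
Protein = 1234.1403 ÷ 4 kcal/g = 308.5351 g.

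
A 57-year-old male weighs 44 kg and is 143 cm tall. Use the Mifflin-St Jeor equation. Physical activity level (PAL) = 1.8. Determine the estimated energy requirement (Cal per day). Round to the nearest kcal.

Mifflin-St Jeor (male): BMR = 10(44) + 6.25(143) − 5(57) + 5 = 440 + 893.75 − 285 + 5 = 1053.75 kcal/day.
TEE = BMR × activity factor = 1053.75 × 1.8 = 1896.75 kcal/day.

1897 Cal per day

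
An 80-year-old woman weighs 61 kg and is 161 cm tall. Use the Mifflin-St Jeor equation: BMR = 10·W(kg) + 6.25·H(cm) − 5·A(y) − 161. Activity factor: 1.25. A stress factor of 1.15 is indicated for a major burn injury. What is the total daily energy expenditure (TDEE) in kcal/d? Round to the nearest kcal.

Mifflin-St Jeor (female): BMR = 10(61) + 6.25(161) − 5(80) − 161 = 610 + 1006.25 − 400 − 161 = 1055.25 kcal/day.
TEE = BMR × activity factor = 1055.25 × 1.25 = 1319.0625 kcal/day.
Apply stress factor: 1319.0625 × 1.15 = 1516.9219 kcal/day.

1517 kcal/d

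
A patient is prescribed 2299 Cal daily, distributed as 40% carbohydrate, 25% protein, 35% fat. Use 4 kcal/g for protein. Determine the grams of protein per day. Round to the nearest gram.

144 g/day

Protein energy = 25% × 2299 = 574.75 kcal.
At 4 kcal/g: 574.75 ÷ 4 = 143.6875 g.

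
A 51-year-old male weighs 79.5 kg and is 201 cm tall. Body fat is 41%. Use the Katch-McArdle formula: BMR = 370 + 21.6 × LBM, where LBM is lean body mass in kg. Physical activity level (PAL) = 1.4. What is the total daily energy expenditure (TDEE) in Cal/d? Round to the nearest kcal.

LBM = 79.5 × (1 − 0.41) = 46.905 kg. Katch-McArdle: BMR = 370 + 21.6 × 46.905 = 1383.148 kcal/day.
TEE = BMR × activity factor = 1383.148 × 1.4 = 1936.4072 kcal/day.

1936 Cal/d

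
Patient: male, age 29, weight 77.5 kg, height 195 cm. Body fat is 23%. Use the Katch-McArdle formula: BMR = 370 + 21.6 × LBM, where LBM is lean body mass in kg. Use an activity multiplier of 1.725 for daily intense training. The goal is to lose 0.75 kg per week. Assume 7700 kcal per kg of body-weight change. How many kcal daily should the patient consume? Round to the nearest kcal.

LBM = 77.5 × (1 − 0.23) = 59.675 kg. Katch-McArdle: BMR = 370 + 21.6 × 59.675 = 1658.98 kcal/day.
TEE = 1658.98 × 1.725 = 2861.7405 kcal/day.
Required daily deficit = 0.75 × 7700 ÷ 7 = 825 kcal/day.
Target intake = 2861.7405 − 825 = 2036.7405 kcal/day.

2037 kcal daily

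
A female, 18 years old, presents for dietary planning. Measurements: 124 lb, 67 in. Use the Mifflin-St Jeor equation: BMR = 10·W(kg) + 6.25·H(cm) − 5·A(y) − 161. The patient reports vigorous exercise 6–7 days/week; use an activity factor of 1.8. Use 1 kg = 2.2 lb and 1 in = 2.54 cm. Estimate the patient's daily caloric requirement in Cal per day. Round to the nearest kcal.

Convert to metric: weight = 124 ÷ 2.2 = 56.3636 kg; height = 67 × 2.54 = 170.18 cm.
Mifflin-St Jeor (female): BMR = 10(56.3636) + 6.25(170.18) − 5(18) − 161 = 563.6364 + 1063.625 − 90 − 161 = 1376.2614 kcal/day.
TEE = BMR × activity factor = 1376.2614 × 1.8 = 2477.2705 kcal/day.

2477 Cal per day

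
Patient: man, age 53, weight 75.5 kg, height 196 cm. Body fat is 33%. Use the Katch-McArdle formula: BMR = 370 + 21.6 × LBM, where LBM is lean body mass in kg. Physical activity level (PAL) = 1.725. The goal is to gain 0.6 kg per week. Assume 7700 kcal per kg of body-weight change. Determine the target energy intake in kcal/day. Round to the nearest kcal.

3183 kcal/day

LBM = 75.5 × (1 − 0.33) = 50.585 kg. Katch-McArdle: BMR = 370 + 21.6 × 50.585 = 1462.636 kcal/day.
TEE = 1462.636 × 1.725 = 2523.0471 kcal/day.
Required daily surplus = 0.6 × 7700 ÷ 7 = 660 kcal/day.
Target intake = 2523.0471 + 660 = 3183.0471 kcal/day.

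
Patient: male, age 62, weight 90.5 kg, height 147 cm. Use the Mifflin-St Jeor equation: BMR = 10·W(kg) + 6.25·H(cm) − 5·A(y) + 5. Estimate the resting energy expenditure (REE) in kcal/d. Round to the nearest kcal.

Mifflin-St Jeor (male): BMR = 10(90.5) + 6.25(147) − 5(62) + 5 = 905 + 918.75 − 310 + 5 = 1518.75 kcal/day.

1519 kcal/d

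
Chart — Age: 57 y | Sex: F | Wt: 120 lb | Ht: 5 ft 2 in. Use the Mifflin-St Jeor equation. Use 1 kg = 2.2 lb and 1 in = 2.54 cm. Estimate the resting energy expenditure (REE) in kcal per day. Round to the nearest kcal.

Convert to metric: weight = 120 ÷ 2.2 = 54.5455 kg; height = (5×12 + 2) × 2.54 = 62 × 2.54 = 157.48 cm.
Mifflin-St Jeor (female): BMR = 10(54.5455) + 6.25(157.48) − 5(57) − 161 = 545.4545 + 984.25 − 285 − 161 = 1083.7045 kcal/day.

1084 kcal per day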